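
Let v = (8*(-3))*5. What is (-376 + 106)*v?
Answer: 32400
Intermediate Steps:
v = -120 (v = -24*5 = -120)
(-376 + 106)*v = (-376 + 106)*(-120) = -270*(-120) = 32400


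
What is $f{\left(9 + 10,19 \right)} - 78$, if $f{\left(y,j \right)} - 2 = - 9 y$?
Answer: $-247$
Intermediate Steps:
$f{\left(y,j \right)} = 2 - 9 y$
$f{\left(9 + 10,19 \right)} - 78 = \left(2 - 9 \left(9 + 10\right)\right) - 78 = \left(2 - 171\right) - 78 = -169 - 78 = -247$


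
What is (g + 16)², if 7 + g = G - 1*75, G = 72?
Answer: 36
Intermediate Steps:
g = -10 (g = -7 + (72 - 1*75) = -7 + (72 - 75) = -7 - 3 = -10)
(g + 16)² = (-10 + 16)² = 6² = 36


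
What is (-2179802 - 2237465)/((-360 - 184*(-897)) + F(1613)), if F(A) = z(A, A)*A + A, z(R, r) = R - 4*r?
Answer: 4417267/7639006 ≈ 0.57825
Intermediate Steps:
F(A) = A - 3*A**2 (F(A) = (A - 4*A)*A + A = (-3*A)*A + A = -3*A**2 + A = A - 3*A**2)
(-2179802 - 2237465)/((-360 - 184*(-897)) + F(1613)) = (-2179802 - 2237465)/((-360 - 184*(-897)) + 1613*(1 - 3*1613)) = -4417267/((-360 + 165048) + 1613*(1 - 4839)) = -4417267/(164688 + 1613*(-4838)) = -4417267/(164688 - 7803694) = -4417267/(-7639006) = -4417267*(-1/7639006) = 4417267/7639006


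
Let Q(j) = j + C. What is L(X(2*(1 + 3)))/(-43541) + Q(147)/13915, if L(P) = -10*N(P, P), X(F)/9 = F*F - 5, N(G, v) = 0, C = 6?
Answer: 153/13915 ≈ 0.010995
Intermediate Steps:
Q(j) = 6 + j (Q(j) = j + 6 = 6 + j)
X(F) = -45 + 9*F² (X(F) = 9*(F*F - 5) = 9*(F² - 5) = 9*(-5 + F²) = -45 + 9*F²)
L(P) = 0 (L(P) = -10*0 = 0)
L(X(2*(1 + 3)))/(-43541) + Q(147)/13915 = 0/(-43541) + (6 + 147)/13915 = 0*(-1/43541) + 153*(1/13915) = 0 + 153/13915 = 153/13915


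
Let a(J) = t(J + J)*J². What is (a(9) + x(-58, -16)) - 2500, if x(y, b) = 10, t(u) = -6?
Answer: -2976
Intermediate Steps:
a(J) = -6*J²
(a(9) + x(-58, -16)) - 2500 = (-6*9² + 10) - 2500 = (-6*81 + 10) - 2500 = (-486 + 10) - 2500 = -476 - 2500 = -2976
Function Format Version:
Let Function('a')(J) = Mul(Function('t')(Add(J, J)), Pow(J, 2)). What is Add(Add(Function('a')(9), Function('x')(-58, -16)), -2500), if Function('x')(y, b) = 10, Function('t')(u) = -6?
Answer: -2976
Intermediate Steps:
Function('a')(J) = Mul(-6, Pow(J, 2))
Add(Add(Function('a')(9), Function('x')(-58, -16)), -2500) = Add(Add(Mul(-6, Pow(9, 2)), 10), -2500) = Add(Add(Mul(-6, 81), 10), -2500) = Add(Add(-486, 10), -2500) = Add(-476, -2500) = -2976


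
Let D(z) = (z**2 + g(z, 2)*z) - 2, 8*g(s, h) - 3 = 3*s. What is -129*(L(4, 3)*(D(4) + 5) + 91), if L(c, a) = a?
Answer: -43989/2 ≈ -21995.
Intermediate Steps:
g(s, h) = 3/8 + 3*s/8 (g(s, h) = 3/8 + (3*s)/8 = 3/8 + 3*s/8)
D(z) = -2 + z**2 + z*(3/8 + 3*z/8) (D(z) = (z**2 + (3/8 + 3*z/8)*z) - 2 = (z**2 + z*(3/8 + 3*z/8)) - 2 = -2 + z**2 + z*(3/8 + 3*z/8))
-129*(L(4, 3)*(D(4) + 5) + 91) = -129*(3*((-2 + (3/8)*4 + (11/8)*4**2) + 5) + 91) = -129*(3*((-2 + 3/2 + (11/8)*16) + 5) + 91) = -129*(3*((-2 + 3/2 + 22) + 5) + 91) = -129*(3*(43/2 + 5) + 91) = -129*(3*(53/2) + 91) = -129*(159/2 + 91) = -129*341/2 = -43989/2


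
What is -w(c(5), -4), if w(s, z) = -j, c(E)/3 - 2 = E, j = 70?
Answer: 70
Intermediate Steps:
c(E) = 6 + 3*E
w(s, z) = -70 (w(s, z) = -1*70 = -70)
-w(c(5), -4) = -1*(-70) = 70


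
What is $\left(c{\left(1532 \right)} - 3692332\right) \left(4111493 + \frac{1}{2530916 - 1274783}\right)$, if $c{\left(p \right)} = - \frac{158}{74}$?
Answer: $- \frac{705566414251326394910}{46476921} \approx -1.5181 \cdot 10^{13}$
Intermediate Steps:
$c{\left(p \right)} = - \frac{79}{37}$ ($c{\left(p \right)} = \left(-158\right) \frac{1}{74} = - \frac{79}{37}$)
$\left(c{\left(1532 \right)} - 3692332\right) \left(4111493 + \frac{1}{2530916 - 1274783}\right) = \left(- \frac{79}{37} - 3692332\right) \left(4111493 + \frac{1}{2530916 - 1274783}\right) = - \frac{136616363 \left(4111493 + \frac{1}{1256133}\right)}{37} = \left(- \frac{136616363}{37}\right) \frac{5164582036570}{1256133} = - \frac{705566414251326394910}{46476921}$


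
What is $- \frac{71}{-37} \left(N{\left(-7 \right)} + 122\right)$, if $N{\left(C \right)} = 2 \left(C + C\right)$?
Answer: $\frac{6674}{37} \approx 180.38$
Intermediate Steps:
$N{\left(C \right)} = 4 C$ ($N{\left(C \right)} = 2 \cdot 2 C = 4 C$)
$- \frac{71}{-37} \left(N{\left(-7 \right)} + 122\right) = - \frac{71}{-37} \left(4 \left(-7\right) + 122\right) = \left(-71\right) \left(- \frac{1}{37}\right) \left(-28 + 122\right) = \frac{71}{37} \cdot 94 = \frac{6674}{37}$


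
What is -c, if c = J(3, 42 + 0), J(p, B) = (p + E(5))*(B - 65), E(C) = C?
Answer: 184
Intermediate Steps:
J(p, B) = (-65 + B)*(5 + p) (J(p, B) = (p + 5)*(B - 65) = (5 + p)*(-65 + B) = (-65 + B)*(5 + p))
c = -184 (c = -325 - 65*3 + 5*(42 + 0) + (42 + 0)*3 = -325 - 195 + 5*42 + 42*3 = -325 - 195 + 210 + 126 = -184)
-c = -1*(-184) = 184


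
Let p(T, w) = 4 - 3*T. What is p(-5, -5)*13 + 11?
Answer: 258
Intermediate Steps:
p(T, w) = 4 - 3*T
p(-5, -5)*13 + 11 = (4 - 3*(-5))*13 + 11 = (4 + 15)*13 + 11 = 19*13 + 11 = 247 + 11 = 258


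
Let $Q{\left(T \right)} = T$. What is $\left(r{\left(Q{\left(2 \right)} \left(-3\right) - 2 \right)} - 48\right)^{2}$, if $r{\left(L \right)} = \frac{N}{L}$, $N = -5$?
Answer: $\frac{143641}{64} \approx 2244.4$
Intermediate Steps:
$r{\left(L \right)} = - \frac{5}{L}$
$\left(r{\left(Q{\left(2 \right)} \left(-3\right) - 2 \right)} - 48\right)^{2} = \left(- \frac{5}{2 \left(-3\right) - 2} - 48\right)^{2} = \left(- \frac{5}{-6 - 2} - 48\right)^{2} = \left(- \frac{5}{-8} - 48\right)^{2} = \left(\left(-5\right) \left(- \frac{1}{8}\right) - 48\right)^{2} = \left(\frac{5}{8} - 48\right)^{2} = \left(- \frac{379}{8}\right)^{2} = \frac{143641}{64}$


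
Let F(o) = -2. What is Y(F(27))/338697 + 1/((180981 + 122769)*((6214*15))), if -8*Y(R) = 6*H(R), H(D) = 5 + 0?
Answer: -2949213248/266371430934375 ≈ -1.1072e-5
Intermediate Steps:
H(D) = 5
Y(R) = -15/4 (Y(R) = -3*5/4 = -1/8*30 = -15/4)
Y(F(27))/338697 + 1/((180981 + 122769)*((6214*15))) = -15/4/338697 + 1/((180981 + 122769)*((6214*15))) = -15/4*1/338697 + 1/(303750*93210) = -5/451596 + (1/303750)*(1/93210) = -5/451596 + 1/28312537500 = -2949213248/266371430934375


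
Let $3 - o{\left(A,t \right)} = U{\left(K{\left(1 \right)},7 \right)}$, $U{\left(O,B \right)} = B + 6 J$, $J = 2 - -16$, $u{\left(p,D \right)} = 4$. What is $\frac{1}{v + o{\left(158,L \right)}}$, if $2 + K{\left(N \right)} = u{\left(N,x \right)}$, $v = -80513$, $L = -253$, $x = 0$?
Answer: $- \frac{1}{80625} \approx -1.2403 \cdot 10^{-5}$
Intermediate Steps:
$J = 18$ ($J = 2 + 16 = 18$)
$K{\left(N \right)} = 2$ ($K{\left(N \right)} = -2 + 4 = 2$)
$U{\left(O,B \right)} = 108 + B$ ($U{\left(O,B \right)} = B + 6 \cdot 18 = B + 108 = 108 + B$)
$o{\left(A,t \right)} = -112$ ($o{\left(A,t \right)} = 3 - \left(108 + 7\right) = 3 - 115 = -112$)
$\frac{1}{v + o{\left(158,L \right)}} = \frac{1}{-80513 - 112} = \frac{1}{-80625} = - \frac{1}{80625}$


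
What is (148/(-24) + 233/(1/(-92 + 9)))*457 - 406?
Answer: -53046883/6 ≈ -8.8412e+6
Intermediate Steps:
(148/(-24) + 233/(1/(-92 + 9)))*457 - 406 = (148*(-1/24) + 233/(1/(-83)))*457 - 406 = (-37/6 + 233/(-1/83))*457 - 406 = (-37/6 + 233*(-83))*457 - 406 = (-37/6 - 19339)*457 - 406 = -116071/6*457 - 406 = -53044447/6 - 406 = -53046883/6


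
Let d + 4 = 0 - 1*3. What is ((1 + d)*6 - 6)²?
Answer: 1764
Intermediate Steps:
d = -7 (d = -4 + (0 - 1*3) = -4 + (0 - 3) = -4 - 3 = -7)
((1 + d)*6 - 6)² = ((1 - 7)*6 - 6)² = (-6*6 - 6)² = (-36 - 6)² = (-42)² = 1764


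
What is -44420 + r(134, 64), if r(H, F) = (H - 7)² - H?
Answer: -28425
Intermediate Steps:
r(H, F) = (-7 + H)² - H
-44420 + r(134, 64) = -44420 + ((-7 + 134)² - 1*134) = -44420 + (127² - 134) = -44420 + (16129 - 134) = -44420 + 15995 = -28425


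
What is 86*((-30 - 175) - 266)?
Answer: -40506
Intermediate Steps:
86*((-30 - 175) - 266) = 86*(-205 - 266) = 86*(-471) = -40506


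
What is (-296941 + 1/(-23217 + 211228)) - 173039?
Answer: -88361409779/188011 ≈ -4.6998e+5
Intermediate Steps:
(-296941 + 1/(-23217 + 211228)) - 173039 = (-296941 + 1/188011) - 173039 = -55828174350/188011 - 173039 = -88361409779/188011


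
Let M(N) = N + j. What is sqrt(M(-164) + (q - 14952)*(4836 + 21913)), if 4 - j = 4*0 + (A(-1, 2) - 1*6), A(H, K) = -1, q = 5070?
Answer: 3*I*sqrt(29370419) ≈ 16258.0*I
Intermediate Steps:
j = 11 (j = 4 - (4*0 + (-1 - 1*6)) = 4 - (0 + (-1 - 6)) = 4 - (0 - 7) = 4 - 1*(-7) = 4 + 7 = 11)
M(N) = 11 + N (M(N) = N + 11 = 11 + N)
sqrt(M(-164) + (q - 14952)*(4836 + 21913)) = sqrt((11 - 164) + (5070 - 14952)*(4836 + 21913)) = sqrt(-153 - 9882*26749) = sqrt(-153 - 264333618) = sqrt(-264333771) = 3*I*sqrt(29370419)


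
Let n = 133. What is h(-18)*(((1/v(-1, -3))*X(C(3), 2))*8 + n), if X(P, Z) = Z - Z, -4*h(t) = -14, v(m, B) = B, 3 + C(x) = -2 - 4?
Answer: 931/2 ≈ 465.50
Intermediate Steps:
C(x) = -9 (C(x) = -3 + (-2 - 4) = -3 - 6 = -9)
h(t) = 7/2 (h(t) = -1/4*(-14) = 7/2)
X(P, Z) = 0
h(-18)*(((1/v(-1, -3))*X(C(3), 2))*8 + n) = 7*(((1/(-3))*0)*8 + 133)/2 = 7*(((1*(-1/3))*0)*8 + 133)/2 = 7*(-1/3*0*8 + 133)/2 = 7*(0*8 + 133)/2 = 7*(0 + 133)/2 = (7/2)*133 = 931/2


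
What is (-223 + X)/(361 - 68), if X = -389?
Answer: -612/293 ≈ -2.0887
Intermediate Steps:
(-223 + X)/(361 - 68) = (-223 - 389)/(361 - 68) = -612/293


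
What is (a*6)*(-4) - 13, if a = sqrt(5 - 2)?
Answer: -13 - 24*sqrt(3) ≈ -54.569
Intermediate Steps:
a = sqrt(3) ≈ 1.7320
(a*6)*(-4) - 13 = (sqrt(3)*6)*(-4) - 13 = (6*sqrt(3))*(-4) - 13 = -24*sqrt(3) - 13 = -13 - 24*sqrt(3)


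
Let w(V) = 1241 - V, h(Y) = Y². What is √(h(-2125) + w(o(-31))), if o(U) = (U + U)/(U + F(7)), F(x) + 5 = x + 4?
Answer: 2*√28230397/5 ≈ 2125.3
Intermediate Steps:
F(x) = -1 + x (F(x) = -5 + (x + 4) = -5 + (4 + x) = -1 + x)
o(U) = 2*U/(6 + U) (o(U) = (U + U)/(U + (-1 + 7)) = (2*U)/(U + 6) = (2*U)/(6 + U) = 2*U/(6 + U))
√(h(-2125) + w(o(-31))) = √((-2125)² + (1241 - 2*(-31)/(6 - 31))) = √(4515625 + (1241 - 2*(-31)/(-25))) = √(4515625 + (1241 - 2*(-31)*(-1)/25)) = √(4515625 + (1241 - 1*62/25)) = √(4515625 + (1241 - 62/25)) = √(4515625 + 30963/25) = √(112921588/25) = 2*√28230397/5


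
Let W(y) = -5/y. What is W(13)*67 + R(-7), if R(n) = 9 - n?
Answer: -127/13 ≈ -9.7692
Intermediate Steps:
W(13)*67 + R(-7) = -5/13*67 + (9 - 1*(-7)) = -5*1/13*67 + (9 + 7) = -5/13*67 + 16 = -335/13 + 16 = -127/13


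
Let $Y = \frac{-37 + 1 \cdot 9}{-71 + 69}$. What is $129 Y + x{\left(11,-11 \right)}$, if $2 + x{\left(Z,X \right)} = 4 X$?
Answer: $1760$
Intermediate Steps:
$x{\left(Z,X \right)} = -2 + 4 X$
$Y = 14$ ($Y = \frac{-37 + 9}{-2} = \left(-28\right) \left(- \frac{1}{2}\right) = 14$)
$129 Y + x{\left(11,-11 \right)} = 129 \cdot 14 + \left(-2 + 4 \left(-11\right)\right) = 1806 - 46 = 1760$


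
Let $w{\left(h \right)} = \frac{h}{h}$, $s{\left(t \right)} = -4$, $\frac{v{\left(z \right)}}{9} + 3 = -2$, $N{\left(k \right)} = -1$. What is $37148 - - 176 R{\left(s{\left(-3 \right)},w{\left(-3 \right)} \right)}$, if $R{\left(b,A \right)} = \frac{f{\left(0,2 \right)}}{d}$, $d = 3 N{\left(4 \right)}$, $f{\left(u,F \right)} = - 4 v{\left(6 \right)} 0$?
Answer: $37148$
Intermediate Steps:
$v{\left(z \right)} = -45$ ($v{\left(z \right)} = -27 + 9 \left(-2\right) = -27 - 18 = -45$)
$w{\left(h \right)} = 1$
$f{\left(u,F \right)} = 0$ ($f{\left(u,F \right)} = \left(-4\right) \left(-45\right) 0 = 180 \cdot 0 = 0$)
$d = -3$ ($d = 3 \left(-1\right) = -3$)
$R{\left(b,A \right)} = 0$ ($R{\left(b,A \right)} = \frac{0}{-3} = 0 \left(- \frac{1}{3}\right) = 0$)
$37148 - - 176 R{\left(s{\left(-3 \right)},w{\left(-3 \right)} \right)} = 37148 - \left(-176\right) 0 = 37148 - 0 = 37148 + 0 = 37148$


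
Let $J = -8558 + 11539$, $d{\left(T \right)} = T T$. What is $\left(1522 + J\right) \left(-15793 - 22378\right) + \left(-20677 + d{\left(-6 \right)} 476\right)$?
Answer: $-171887554$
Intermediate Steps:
$d{\left(T \right)} = T^{2}$
$J = 2981$
$\left(1522 + J\right) \left(-15793 - 22378\right) + \left(-20677 + d{\left(-6 \right)} 476\right) = \left(1522 + 2981\right) \left(-15793 - 22378\right) - \left(20677 - \left(-6\right)^{2} \cdot 476\right) = 4503 \left(-38171\right) + \left(-20677 + 36 \cdot 476\right) = -171884013 + \left(-20677 + 17136\right) = -171884013 - 3541 = -171887554$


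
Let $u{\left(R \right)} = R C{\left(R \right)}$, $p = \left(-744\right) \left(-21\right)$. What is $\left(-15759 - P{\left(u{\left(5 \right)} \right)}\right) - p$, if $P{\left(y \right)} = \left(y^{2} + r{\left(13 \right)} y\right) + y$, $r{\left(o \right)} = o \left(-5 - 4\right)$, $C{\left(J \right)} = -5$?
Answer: $-34908$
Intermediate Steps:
$p = 15624$
$r{\left(o \right)} = - 9 o$ ($r{\left(o \right)} = o \left(-9\right) = - 9 o$)
$u{\left(R \right)} = - 5 R$ ($u{\left(R \right)} = R \left(-5\right) = - 5 R$)
$P{\left(y \right)} = y^{2} - 116 y$ ($P{\left(y \right)} = \left(y^{2} + \left(-9\right) 13 y\right) + y = \left(y^{2} - 117 y\right) + y = y^{2} - 116 y$)
$\left(-15759 - P{\left(u{\left(5 \right)} \right)}\right) - p = \left(-15759 - \left(-5\right) 5 \left(-116 - 25\right)\right) - 15624 = \left(-15759 - - 25 \left(-116 - 25\right)\right) - 15624 = \left(-15759 - \left(-25\right) \left(-141\right)\right) - 15624 = \left(-15759 - 3525\right) - 15624 = -19284 - 15624 = -34908$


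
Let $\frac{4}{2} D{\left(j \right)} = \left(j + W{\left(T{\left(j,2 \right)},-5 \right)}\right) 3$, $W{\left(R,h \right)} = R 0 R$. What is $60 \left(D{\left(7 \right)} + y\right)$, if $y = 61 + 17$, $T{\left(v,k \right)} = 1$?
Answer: $5310$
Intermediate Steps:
$y = 78$
$W{\left(R,h \right)} = 0$ ($W{\left(R,h \right)} = 0 R = 0$)
$D{\left(j \right)} = \frac{3 j}{2}$ ($D{\left(j \right)} = \frac{\left(j + 0\right) 3}{2} = \frac{j 3}{2} = \frac{3 j}{2}$)
$60 \left(D{\left(7 \right)} + y\right) = 60 \left(\frac{3}{2} \cdot 7 + 78\right) = 60 \left(\frac{21}{2} + 78\right) = 60 \cdot \frac{177}{2} = 5310$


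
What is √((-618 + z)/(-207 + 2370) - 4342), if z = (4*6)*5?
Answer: 2*I*√564317327/721 ≈ 65.896*I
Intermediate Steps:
z = 120 (z = 24*5 = 120)
√((-618 + z)/(-207 + 2370) - 4342) = √((-618 + 120)/(-207 + 2370) - 4342) = √(-498/2163 - 4342) = √(-498*1/2163 - 4342) = √(-166/721 - 4342) = √(-3130748/721) = 2*I*√564317327/721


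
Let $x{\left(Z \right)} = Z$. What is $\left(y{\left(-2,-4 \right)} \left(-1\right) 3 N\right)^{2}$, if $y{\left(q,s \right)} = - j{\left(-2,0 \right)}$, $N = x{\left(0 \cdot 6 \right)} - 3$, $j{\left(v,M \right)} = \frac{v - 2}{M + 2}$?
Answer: $324$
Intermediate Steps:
$j{\left(v,M \right)} = \frac{-2 + v}{2 + M}$
$N = -3$ ($N = 0 \cdot 6 - 3 = 0 - 3 = -3$)
$y{\left(q,s \right)} = 2$ ($y{\left(q,s \right)} = - \frac{-2 - 2}{2 + 0} = - \frac{-4}{2} = \left(-1\right) \left(-2\right) = 2$)
$\left(y{\left(-2,-4 \right)} \left(-1\right) 3 N\right)^{2} = \left(2 \left(-1\right) 3 \left(-3\right)\right)^{2} = \left(2 \left(\left(-3\right) \left(-3\right)\right)\right)^{2} = \left(2 \cdot 9\right)^{2} = 18^{2} = 324$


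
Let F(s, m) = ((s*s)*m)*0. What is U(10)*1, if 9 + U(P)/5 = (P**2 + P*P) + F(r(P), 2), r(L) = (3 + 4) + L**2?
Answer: 955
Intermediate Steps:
r(L) = 7 + L**2
F(s, m) = 0 (F(s, m) = (s**2*m)*0 = (m*s**2)*0 = 0)
U(P) = -45 + 10*P**2 (U(P) = -45 + 5*((P**2 + P*P) + 0) = -45 + 5*((P**2 + P**2) + 0) = -45 + 5*(2*P**2 + 0) = -45 + 5*(2*P**2) = -45 + 10*P**2)
U(10)*1 = (-45 + 10*10**2)*1 = (-45 + 10*100)*1 = (-45 + 1000)*1 = 955*1 = 955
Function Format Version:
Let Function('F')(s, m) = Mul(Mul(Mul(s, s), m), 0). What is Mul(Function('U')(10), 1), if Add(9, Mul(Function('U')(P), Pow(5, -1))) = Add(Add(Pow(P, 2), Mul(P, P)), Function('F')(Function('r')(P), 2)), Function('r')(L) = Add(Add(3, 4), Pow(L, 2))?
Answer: 955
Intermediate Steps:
Function('r')(L) = Add(7, Pow(L, 2))
Function('F')(s, m) = 0 (Function('F')(s, m) = Mul(Mul(Pow(s, 2), m), 0) = Mul(Mul(m, Pow(s, 2)), 0) = 0)
Function('U')(P) = Add(-45, Mul(10, Pow(P, 2))) (Function('U')(P) = Add(-45, Mul(5, Add(Add(Pow(P, 2), Mul(P, P)), 0))) = Add(-45, Mul(5, Add(Add(Pow(P, 2), Pow(P, 2)), 0))) = Add(-45, Mul(5, Add(Mul(2, Pow(P, 2)), 0))) = Add(-45, Mul(5, Mul(2, Pow(P, 2)))) = Add(-45, Mul(10, Pow(P, 2))))
Mul(Function('U')(10), 1) = Mul(Add(-45, Mul(10, Pow(10, 2))), 1) = Mul(Add(-45, Mul(10, 100)), 1) = Mul(Add(-45, 1000), 1) = Mul(955, 1) = 955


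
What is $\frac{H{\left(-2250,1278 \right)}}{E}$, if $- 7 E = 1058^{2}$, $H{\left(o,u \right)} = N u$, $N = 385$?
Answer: $- \frac{1722105}{559682} \approx -3.0769$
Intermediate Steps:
$H{\left(o,u \right)} = 385 u$
$E = - \frac{1119364}{7}$ ($E = - \frac{1058^{2}}{7} = \left(- \frac{1}{7}\right) 1119364 = - \frac{1119364}{7} \approx -1.5991 \cdot 10^{5}$)
$\frac{H{\left(-2250,1278 \right)}}{E} = \frac{385 \cdot 1278}{- \frac{1119364}{7}} = 492030 \left(- \frac{7}{1119364}\right) = - \frac{1722105}{559682}$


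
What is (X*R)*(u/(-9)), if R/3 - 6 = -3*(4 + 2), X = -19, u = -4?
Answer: 304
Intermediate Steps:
R = -36 (R = 18 + 3*(-3*(4 + 2)) = 18 + 3*(-3*6) = 18 + 3*(-18) = 18 - 54 = -36)
(X*R)*(u/(-9)) = (-19*(-36))*(-4/(-9)) = 684*(-4*(-⅑)) = 684*(4/9) = 304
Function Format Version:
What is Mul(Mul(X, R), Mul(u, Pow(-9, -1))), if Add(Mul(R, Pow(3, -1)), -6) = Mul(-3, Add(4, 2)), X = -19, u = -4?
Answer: 304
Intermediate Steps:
R = -36 (R = Add(18, Mul(3, Mul(-3, Add(4, 2)))) = Add(18, Mul(3, Mul(-3, 6))) = Add(18, Mul(3, -18)) = Add(18, -54) = -36)
Mul(Mul(X, R), Mul(u, Pow(-9, -1))) = Mul(Mul(-19, -36), Mul(-4, Pow(-9, -1))) = Mul(684, Mul(-4, Rational(-1, 9))) = Mul(684, Rational(4, 9)) = 304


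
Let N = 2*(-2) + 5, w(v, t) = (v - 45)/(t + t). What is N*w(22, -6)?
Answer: 23/12 ≈ 1.9167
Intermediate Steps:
w(v, t) = (-45 + v)/(2*t) (w(v, t) = (-45 + v)/((2*t)) = (-45 + v)*(1/(2*t)) = (-45 + v)/(2*t))
N = 1 (N = -4 + 5 = 1)
N*w(22, -6) = 1*((1/2)*(-45 + 22)/(-6)) = 1*((1/2)*(-1/6)*(-23)) = 1*(23/12) = 23/12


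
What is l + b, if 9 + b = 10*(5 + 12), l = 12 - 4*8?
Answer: 141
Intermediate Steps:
l = -20 (l = 12 - 32 = -20)
b = 161 (b = -9 + 10*(5 + 12) = -9 + 10*17 = -9 + 170 = 161)
l + b = -20 + 161 = 141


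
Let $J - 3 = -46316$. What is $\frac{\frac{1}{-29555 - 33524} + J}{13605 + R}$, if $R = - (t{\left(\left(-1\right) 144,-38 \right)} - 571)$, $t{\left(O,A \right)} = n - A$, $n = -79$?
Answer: $- \frac{973792576}{298931381} \approx -3.2576$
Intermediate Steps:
$t{\left(O,A \right)} = -79 - A$
$J = -46313$ ($J = 3 - 46316 = -46313$)
$R = 612$ ($R = - (\left(-79 - -38\right) - 571) = - (\left(-79 + 38\right) - 571) = - (-41 - 571) = \left(-1\right) \left(-612\right) = 612$)
$\frac{\frac{1}{-29555 - 33524} + J}{13605 + R} = \frac{\frac{1}{-29555 - 33524} - 46313}{13605 + 612} = \frac{\frac{1}{-63079} - 46313}{14217} = \left(- \frac{1}{63079} - 46313\right) \frac{1}{14217} = \left(- \frac{2921377728}{63079}\right) \frac{1}{14217} = - \frac{973792576}{298931381}$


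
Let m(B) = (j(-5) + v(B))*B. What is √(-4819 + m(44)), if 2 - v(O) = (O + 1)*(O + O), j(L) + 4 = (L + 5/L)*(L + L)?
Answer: I*√176507 ≈ 420.13*I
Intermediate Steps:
j(L) = -4 + 2*L*(L + 5/L) (j(L) = -4 + (L + 5/L)*(L + L) = -4 + (L + 5/L)*(2*L) = -4 + 2*L*(L + 5/L))
v(O) = 2 - 2*O*(1 + O) (v(O) = 2 - (O + 1)*(O + O) = 2 - (1 + O)*2*O = 2 - 2*O*(1 + O))
m(B) = B*(58 - 2*B - 2*B²) (m(B) = ((6 + 2*(-5)²) + (2 - 2*B - 2*B²))*B = ((6 + 2*25) + (2 - 2*B - 2*B²))*B = ((6 + 50) + (2 - 2*B - 2*B²))*B = (56 + (2 - 2*B - 2*B²))*B = (58 - 2*B - 2*B²)*B = B*(58 - 2*B - 2*B²))
√(-4819 + m(44)) = √(-4819 + 2*44*(29 - 1*44 - 1*44²)) = √(-4819 + 2*44*(29 - 44 - 1*1936)) = √(-4819 + 2*44*(29 - 44 - 1936)) = √(-4819 + 2*44*(-1951)) = √(-4819 - 171688) = √(-176507) = I*√176507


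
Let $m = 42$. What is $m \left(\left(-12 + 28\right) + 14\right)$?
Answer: $1260$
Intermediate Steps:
$m \left(\left(-12 + 28\right) + 14\right) = 42 \left(\left(-12 + 28\right) + 14\right) = 42 \left(16 + 14\right) = 42 \cdot 30 = 1260$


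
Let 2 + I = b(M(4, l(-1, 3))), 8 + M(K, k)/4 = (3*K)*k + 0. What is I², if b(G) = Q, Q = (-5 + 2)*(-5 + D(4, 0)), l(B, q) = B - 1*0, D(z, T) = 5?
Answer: 4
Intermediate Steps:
l(B, q) = B (l(B, q) = B + 0 = B)
Q = 0 (Q = (-5 + 2)*(-5 + 5) = -3*0 = 0)
M(K, k) = -32 + 12*K*k (M(K, k) = -32 + 4*((3*K)*k + 0) = -32 + 4*(3*K*k + 0) = -32 + 4*(3*K*k) = -32 + 12*K*k)
b(G) = 0
I = -2 (I = -2 + 0 = -2)
I² = (-2)² = 4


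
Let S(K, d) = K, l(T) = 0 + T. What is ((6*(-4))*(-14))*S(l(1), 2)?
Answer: 336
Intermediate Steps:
l(T) = T
((6*(-4))*(-14))*S(l(1), 2) = ((6*(-4))*(-14))*1 = -24*(-14)*1 = 336*1 = 336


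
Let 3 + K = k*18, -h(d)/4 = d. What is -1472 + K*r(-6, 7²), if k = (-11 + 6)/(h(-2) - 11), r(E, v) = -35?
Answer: -2417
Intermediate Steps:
h(d) = -4*d
k = 5/3 (k = (-11 + 6)/(-4*(-2) - 11) = -5/(8 - 11) = -5/(-3) = -5*(-⅓) = 5/3 ≈ 1.6667)
K = 27 (K = -3 + (5/3)*18 = -3 + 30 = 27)
-1472 + K*r(-6, 7²) = -1472 + 27*(-35) = -1472 - 945 = -2417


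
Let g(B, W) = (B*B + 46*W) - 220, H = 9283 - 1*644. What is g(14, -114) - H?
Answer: -13907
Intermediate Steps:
H = 8639 (H = 9283 - 644 = 8639)
g(B, W) = -220 + B**2 + 46*W (g(B, W) = (B**2 + 46*W) - 220 = -220 + B**2 + 46*W)
g(14, -114) - H = (-220 + 14**2 + 46*(-114)) - 1*8639 = (-220 + 196 - 5244) - 8639 = -5268 - 8639 = -13907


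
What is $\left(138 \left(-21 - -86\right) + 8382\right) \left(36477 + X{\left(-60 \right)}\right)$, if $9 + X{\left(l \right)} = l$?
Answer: $631751616$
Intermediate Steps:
$X{\left(l \right)} = -9 + l$
$\left(138 \left(-21 - -86\right) + 8382\right) \left(36477 + X{\left(-60 \right)}\right) = \left(138 \left(-21 - -86\right) + 8382\right) \left(36477 - 69\right) = \left(138 \left(-21 + 86\right) + 8382\right) \left(36477 - 69\right) = \left(138 \cdot 65 + 8382\right) 36408 = \left(8970 + 8382\right) 36408 = 17352 \cdot 36408 = 631751616$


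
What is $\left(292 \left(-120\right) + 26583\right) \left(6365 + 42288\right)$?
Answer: $-411458421$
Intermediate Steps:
$\left(292 \left(-120\right) + 26583\right) \left(6365 + 42288\right) = \left(-35040 + 26583\right) 48653 = \left(-8457\right) 48653 = -411458421$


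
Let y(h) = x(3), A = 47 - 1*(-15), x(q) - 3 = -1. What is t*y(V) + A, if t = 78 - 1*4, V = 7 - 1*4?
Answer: 210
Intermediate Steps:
V = 3 (V = 7 - 4 = 3)
x(q) = 2 (x(q) = 3 - 1 = 2)
A = 62 (A = 47 + 15 = 62)
t = 74 (t = 78 - 4 = 74)
y(h) = 2
t*y(V) + A = 74*2 + 62 = 148 + 62 = 210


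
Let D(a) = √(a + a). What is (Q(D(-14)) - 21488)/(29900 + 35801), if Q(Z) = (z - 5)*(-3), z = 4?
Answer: -21485/65701 ≈ -0.32701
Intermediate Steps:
D(a) = √2*√a (D(a) = √(2*a) = √2*√a)
Q(Z) = 3 (Q(Z) = (4 - 5)*(-3) = -1*(-3) = 3)
(Q(D(-14)) - 21488)/(29900 + 35801) = (3 - 21488)/(29900 + 35801) = -21485/65701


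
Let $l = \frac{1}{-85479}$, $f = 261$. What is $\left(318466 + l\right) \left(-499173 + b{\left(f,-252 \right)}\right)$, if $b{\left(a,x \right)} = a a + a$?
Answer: $- \frac{3909019822121161}{28493} \approx -1.3719 \cdot 10^{11}$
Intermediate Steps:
$l = - \frac{1}{85479} \approx -1.1699 \cdot 10^{-5}$
$b{\left(a,x \right)} = a + a^{2}$ ($b{\left(a,x \right)} = a^{2} + a = a + a^{2}$)
$\left(318466 + l\right) \left(-499173 + b{\left(f,-252 \right)}\right) = \left(318466 - \frac{1}{85479}\right) \left(-499173 + 261 \left(1 + 261\right)\right) = \frac{27222155213 \left(-499173 + 261 \cdot 262\right)}{85479} = \frac{27222155213 \left(-499173 + 68382\right)}{85479} = \frac{27222155213}{85479} \left(-430791\right) = - \frac{3909019822121161}{28493}$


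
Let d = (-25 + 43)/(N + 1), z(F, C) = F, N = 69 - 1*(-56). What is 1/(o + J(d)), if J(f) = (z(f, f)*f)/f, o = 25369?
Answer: 7/177584 ≈ 3.9418e-5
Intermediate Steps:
N = 125 (N = 69 + 56 = 125)
d = ⅐ (d = (-25 + 43)/(125 + 1) = 18/126 = 18*(1/126) = ⅐ ≈ 0.14286)
J(f) = f (J(f) = (f*f)/f = f²/f = f)
1/(o + J(d)) = 1/(25369 + ⅐) = 1/(177584/7) = 7/177584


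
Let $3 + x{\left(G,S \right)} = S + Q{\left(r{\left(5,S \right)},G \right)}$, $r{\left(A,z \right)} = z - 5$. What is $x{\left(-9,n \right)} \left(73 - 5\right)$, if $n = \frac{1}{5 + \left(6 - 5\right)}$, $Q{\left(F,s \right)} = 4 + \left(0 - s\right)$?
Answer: $\frac{2074}{3} \approx 691.33$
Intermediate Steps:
$r{\left(A,z \right)} = -5 + z$
$Q{\left(F,s \right)} = 4 - s$
$n = \frac{1}{6}$ ($n = \frac{1}{5 + \left(6 - 5\right)} = \frac{1}{5 + 1} = \frac{1}{6} \approx 0.16667$)
$x{\left(G,S \right)} = 1 + S - G$ ($x{\left(G,S \right)} = -3 - \left(-4 + G - S\right) = -3 + \left(4 + S - G\right) = 1 + S - G$)
$x{\left(-9,n \right)} \left(73 - 5\right) = \left(1 + \frac{1}{6} - -9\right) \left(73 - 5\right) = \left(1 + \frac{1}{6} + 9\right) 68 = \frac{61}{6} \cdot 68 = \frac{2074}{3}$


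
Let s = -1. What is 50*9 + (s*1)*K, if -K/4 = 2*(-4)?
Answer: 418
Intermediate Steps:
K = 32 (K = -8*(-4) = -4*(-8) = 32)
50*9 + (s*1)*K = 50*9 - 1*1*32 = 450 - 1*32 = 450 - 32 = 418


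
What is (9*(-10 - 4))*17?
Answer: -2142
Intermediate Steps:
(9*(-10 - 4))*17 = (9*(-14))*17 = -126*17 = -2142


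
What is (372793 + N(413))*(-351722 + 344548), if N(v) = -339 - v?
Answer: -2669022134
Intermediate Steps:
(372793 + N(413))*(-351722 + 344548) = (372793 + (-339 - 1*413))*(-351722 + 344548) = (372793 + (-339 - 413))*(-7174) = (372793 - 752)*(-7174) = 372041*(-7174) = -2669022134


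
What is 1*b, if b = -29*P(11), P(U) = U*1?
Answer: -319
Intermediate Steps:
P(U) = U
b = -319 (b = -29*11 = -319)
1*b = 1*(-319) = -319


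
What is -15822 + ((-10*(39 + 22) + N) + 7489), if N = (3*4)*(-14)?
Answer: -9111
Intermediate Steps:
N = -168 (N = 12*(-14) = -168)
-15822 + ((-10*(39 + 22) + N) + 7489) = -15822 + ((-10*(39 + 22) - 168) + 7489) = -15822 + ((-10*61 - 168) + 7489) = -15822 + ((-610 - 168) + 7489) = -15822 + (-778 + 7489) = -15822 + 6711 = -9111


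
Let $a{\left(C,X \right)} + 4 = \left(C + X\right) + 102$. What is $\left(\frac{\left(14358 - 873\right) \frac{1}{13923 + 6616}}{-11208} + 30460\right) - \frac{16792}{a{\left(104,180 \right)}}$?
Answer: $\frac{445781690116111}{14656137464} \approx 30416.0$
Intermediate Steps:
$a{\left(C,X \right)} = 98 + C + X$ ($a{\left(C,X \right)} = -4 + \left(\left(C + X\right) + 102\right) = -4 + \left(102 + C + X\right) = 98 + C + X$)
$\left(\frac{\left(14358 - 873\right) \frac{1}{13923 + 6616}}{-11208} + 30460\right) - \frac{16792}{a{\left(104,180 \right)}} = \left(\frac{\left(14358 - 873\right) \frac{1}{13923 + 6616}}{-11208} + 30460\right) - \frac{16792}{98 + 104 + 180} = \left(\frac{13485}{20539} \left(- \frac{1}{11208}\right) + 30460\right) - \frac{16792}{382} = \left(13485 \cdot \frac{1}{20539} \left(- \frac{1}{11208}\right) + 30460\right) - \frac{8396}{191} = \left(\frac{13485}{20539} \left(- \frac{1}{11208}\right) + 30460\right) - \frac{8396}{191} = \left(- \frac{4495}{76733704} + 30460\right) - \frac{8396}{191} = \frac{2337308619345}{76733704} - \frac{8396}{191} = \frac{445781690116111}{14656137464}$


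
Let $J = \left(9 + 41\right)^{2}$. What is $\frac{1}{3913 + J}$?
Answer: $\frac{1}{6413} \approx 0.00015593$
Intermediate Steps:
$J = 2500$ ($J = 50^{2} = 2500$)
$\frac{1}{3913 + J} = \frac{1}{3913 + 2500} = \frac{1}{6413}$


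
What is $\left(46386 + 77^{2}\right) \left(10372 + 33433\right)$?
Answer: $2291658575$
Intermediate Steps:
$\left(46386 + 77^{2}\right) \left(10372 + 33433\right) = \left(46386 + 5929\right) 43805 = 52315 \cdot 43805 = 2291658575$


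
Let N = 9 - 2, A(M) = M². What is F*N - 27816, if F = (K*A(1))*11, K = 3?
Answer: -27585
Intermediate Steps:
N = 7
F = 33 (F = (3*1²)*11 = (3*1)*11 = 3*11 = 33)
F*N - 27816 = 33*7 - 27816 = 231 - 27816 = -27585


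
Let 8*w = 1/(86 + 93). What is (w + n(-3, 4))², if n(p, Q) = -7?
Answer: 100460529/2050624 ≈ 48.990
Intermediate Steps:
w = 1/1432 (w = 1/(8*(86 + 93)) = (⅛)/179 = (⅛)*(1/179) = 1/1432 ≈ 0.00069832)
(w + n(-3, 4))² = (1/1432 - 7)² = (-10023/1432)² = 100460529/2050624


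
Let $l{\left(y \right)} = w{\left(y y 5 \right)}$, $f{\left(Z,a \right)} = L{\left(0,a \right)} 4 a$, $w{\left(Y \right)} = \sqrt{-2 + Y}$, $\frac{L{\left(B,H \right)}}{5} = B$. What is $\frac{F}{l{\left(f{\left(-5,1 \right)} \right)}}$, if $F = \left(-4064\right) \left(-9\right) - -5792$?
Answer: $- 21184 i \sqrt{2} \approx - 29959.0 i$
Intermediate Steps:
$L{\left(B,H \right)} = 5 B$
$F = 42368$ ($F = 36576 + 5792 = 42368$)
$f{\left(Z,a \right)} = 0$ ($f{\left(Z,a \right)} = 5 \cdot 0 \cdot 4 a = 0 \cdot 4 a = 0 a = 0$)
$l{\left(y \right)} = \sqrt{-2 + 5 y^{2}}$ ($l{\left(y \right)} = \sqrt{-2 + y y 5} = \sqrt{-2 + y 5 y} = \sqrt{-2 + 5 y^{2}}$)
$\frac{F}{l{\left(f{\left(-5,1 \right)} \right)}} = \frac{42368}{\sqrt{-2 + 5 \cdot 0^{2}}} = \frac{42368}{\sqrt{-2 + 5 \cdot 0}} = \frac{42368}{\sqrt{-2 + 0}} = \frac{42368}{\sqrt{-2}} = \frac{42368}{i \sqrt{2}} = 42368 \left(- \frac{i \sqrt{2}}{2}\right) = - 21184 i \sqrt{2}$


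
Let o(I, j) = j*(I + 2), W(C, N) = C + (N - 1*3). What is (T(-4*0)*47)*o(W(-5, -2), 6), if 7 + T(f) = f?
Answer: 15792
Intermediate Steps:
T(f) = -7 + f
W(C, N) = -3 + C + N (W(C, N) = C + (N - 3) = C + (-3 + N) = -3 + C + N)
o(I, j) = j*(2 + I)
(T(-4*0)*47)*o(W(-5, -2), 6) = ((-7 - 4*0)*47)*(6*(2 + (-3 - 5 - 2))) = ((-7 + 0)*47)*(6*(2 - 10)) = (-7*47)*(6*(-8)) = -329*(-48) = 15792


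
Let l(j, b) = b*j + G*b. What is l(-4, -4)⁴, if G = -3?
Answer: 614656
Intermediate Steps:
l(j, b) = -3*b + b*j (l(j, b) = b*j - 3*b = -3*b + b*j)
l(-4, -4)⁴ = (-4*(-3 - 4))⁴ = (-4*(-7))⁴ = 28⁴ = 614656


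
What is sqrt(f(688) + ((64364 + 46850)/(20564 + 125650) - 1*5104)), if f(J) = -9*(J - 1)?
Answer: I*sqrt(6702312497546)/24369 ≈ 106.24*I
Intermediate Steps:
f(J) = 9 - 9*J (f(J) = -9*(-1 + J) = 9 - 9*J)
sqrt(f(688) + ((64364 + 46850)/(20564 + 125650) - 1*5104)) = sqrt((9 - 9*688) + ((64364 + 46850)/(20564 + 125650) - 1*5104)) = sqrt((9 - 6192) + (111214/146214 - 5104)) = sqrt(-6183 + (111214*(1/146214) - 5104)) = sqrt(-6183 + (55607/73107 - 5104)) = sqrt(-6183 - 373082521/73107) = sqrt(-825103102/73107) = I*sqrt(6702312497546)/24369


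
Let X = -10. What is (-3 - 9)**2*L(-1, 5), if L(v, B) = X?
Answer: -1440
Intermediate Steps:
L(v, B) = -10
(-3 - 9)**2*L(-1, 5) = (-3 - 9)**2*(-10) = (-12)**2*(-10) = 144*(-10) = -1440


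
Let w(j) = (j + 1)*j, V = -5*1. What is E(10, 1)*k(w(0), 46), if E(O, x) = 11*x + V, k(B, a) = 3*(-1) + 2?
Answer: -6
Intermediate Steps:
V = -5
w(j) = j*(1 + j) (w(j) = (1 + j)*j = j*(1 + j))
k(B, a) = -1 (k(B, a) = -3 + 2 = -1)
E(O, x) = -5 + 11*x (E(O, x) = 11*x - 5 = -5 + 11*x)
E(10, 1)*k(w(0), 46) = (-5 + 11*1)*(-1) = (-5 + 11)*(-1) = 6*(-1) = -6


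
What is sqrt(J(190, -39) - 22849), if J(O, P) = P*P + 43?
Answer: 3*I*sqrt(2365) ≈ 145.89*I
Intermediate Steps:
J(O, P) = 43 + P**2 (J(O, P) = P**2 + 43 = 43 + P**2)
sqrt(J(190, -39) - 22849) = sqrt((43 + (-39)**2) - 22849) = sqrt((43 + 1521) - 22849) = sqrt(1564 - 22849) = sqrt(-21285) = 3*I*sqrt(2365)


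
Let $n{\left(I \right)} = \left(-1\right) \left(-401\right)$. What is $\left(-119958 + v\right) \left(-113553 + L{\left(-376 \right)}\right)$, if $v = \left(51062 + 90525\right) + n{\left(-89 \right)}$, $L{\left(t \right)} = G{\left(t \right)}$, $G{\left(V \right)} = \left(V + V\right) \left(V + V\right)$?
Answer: $9956480530$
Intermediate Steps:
$n{\left(I \right)} = 401$
$G{\left(V \right)} = 4 V^{2}$ ($G{\left(V \right)} = 2 V 2 V = 4 V^{2}$)
$L{\left(t \right)} = 4 t^{2}$
$v = 141988$ ($v = \left(51062 + 90525\right) + 401 = 141587 + 401 = 141988$)
$\left(-119958 + v\right) \left(-113553 + L{\left(-376 \right)}\right) = \left(-119958 + 141988\right) \left(-113553 + 4 \left(-376\right)^{2}\right) = 22030 \left(-113553 + 4 \cdot 141376\right) = 22030 \left(-113553 + 565504\right) = 22030 \cdot 451951 = 9956480530$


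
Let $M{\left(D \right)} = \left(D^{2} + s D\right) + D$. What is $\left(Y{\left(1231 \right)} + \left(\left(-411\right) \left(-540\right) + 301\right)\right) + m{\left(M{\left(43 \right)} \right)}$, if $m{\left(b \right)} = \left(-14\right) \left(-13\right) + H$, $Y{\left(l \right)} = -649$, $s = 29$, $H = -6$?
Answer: $221768$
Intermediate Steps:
$M{\left(D \right)} = D^{2} + 30 D$ ($M{\left(D \right)} = \left(D^{2} + 29 D\right) + D = D^{2} + 30 D$)
$m{\left(b \right)} = 176$ ($m{\left(b \right)} = \left(-14\right) \left(-13\right) - 6 = 182 - 6 = 176$)
$\left(Y{\left(1231 \right)} + \left(\left(-411\right) \left(-540\right) + 301\right)\right) + m{\left(M{\left(43 \right)} \right)} = \left(-649 + \left(\left(-411\right) \left(-540\right) + 301\right)\right) + 176 = \left(-649 + \left(221940 + 301\right)\right) + 176 = \left(-649 + 222241\right) + 176 = 221592 + 176 = 221768$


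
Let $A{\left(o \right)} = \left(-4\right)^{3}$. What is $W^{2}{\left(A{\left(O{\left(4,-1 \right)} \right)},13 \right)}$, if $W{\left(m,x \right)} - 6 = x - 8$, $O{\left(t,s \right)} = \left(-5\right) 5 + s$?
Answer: $121$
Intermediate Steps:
$O{\left(t,s \right)} = -25 + s$
$A{\left(o \right)} = -64$
$W{\left(m,x \right)} = -2 + x$ ($W{\left(m,x \right)} = 6 + \left(x - 8\right) = 6 + \left(-8 + x\right) = -2 + x$)
$W^{2}{\left(A{\left(O{\left(4,-1 \right)} \right)},13 \right)} = \left(-2 + 13\right)^{2} = 11^{2} = 121$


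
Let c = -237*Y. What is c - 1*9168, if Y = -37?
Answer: -399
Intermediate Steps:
c = 8769 (c = -237*(-37) = 8769)
c - 1*9168 = 8769 - 1*9168 = 8769 - 9168 = -399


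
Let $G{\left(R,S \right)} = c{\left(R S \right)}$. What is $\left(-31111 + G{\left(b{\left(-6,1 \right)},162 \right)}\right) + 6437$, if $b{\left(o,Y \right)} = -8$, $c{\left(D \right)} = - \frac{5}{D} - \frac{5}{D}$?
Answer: $- \frac{15988747}{648} \approx -24674.0$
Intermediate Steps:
$c{\left(D \right)} = - \frac{10}{D}$
$G{\left(R,S \right)} = - \frac{10}{R S}$
$\left(-31111 + G{\left(b{\left(-6,1 \right)},162 \right)}\right) + 6437 = \left(-31111 - \frac{10}{\left(-8\right) 162}\right) + 6437 = \left(-31111 - \left(- \frac{5}{4}\right) \frac{1}{162}\right) + 6437 = \left(-31111 + \frac{5}{648}\right) + 6437 = - \frac{20159923}{648} + 6437 = - \frac{15988747}{648}$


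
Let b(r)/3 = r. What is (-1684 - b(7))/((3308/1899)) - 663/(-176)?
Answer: -141914679/145552 ≈ -975.01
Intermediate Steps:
b(r) = 3*r
(-1684 - b(7))/((3308/1899)) - 663/(-176) = (-1684 - 3*7)/((3308/1899)) - 663/(-176) = (-1684 - 1*21)/((3308*(1/1899))) - 663*(-1/176) = (-1684 - 21)/(3308/1899) + 663/176 = -1705*1899/3308 + 663/176 = -3237795/3308 + 663/176 = -141914679/145552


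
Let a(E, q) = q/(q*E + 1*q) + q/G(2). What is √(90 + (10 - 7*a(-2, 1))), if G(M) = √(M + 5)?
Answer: √(107 - √7) ≈ 10.215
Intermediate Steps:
G(M) = √(5 + M)
a(E, q) = q/(q + E*q) + q*√7/7 (a(E, q) = q/(q*E + 1*q) + q/(√(5 + 2)) = q/(E*q + q) + q/(√7) = q/(q + E*q) + q*(√7/7) = q/(q + E*q) + q*√7/7)
√(90 + (10 - 7*a(-2, 1))) = √(90 + (10 - √7*(1 + √7 - 2*1)/(1 - 2))) = √(90 + (10 - √7*(1 + √7 - 2)/(-1))) = √(90 + (10 - √7*(-1)*(-1 + √7))) = √(90 + (10 - (-1)*√7*(-1 + √7))) = √(90 + (10 + √7*(-1 + √7))) = √(100 + √7*(-1 + √7))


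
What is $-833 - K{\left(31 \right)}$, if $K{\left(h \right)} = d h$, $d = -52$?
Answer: $779$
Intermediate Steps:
$K{\left(h \right)} = - 52 h$
$-833 - K{\left(31 \right)} = -833 - \left(-52\right) 31 = -833 - -1612 = -833 + 1612 = 779$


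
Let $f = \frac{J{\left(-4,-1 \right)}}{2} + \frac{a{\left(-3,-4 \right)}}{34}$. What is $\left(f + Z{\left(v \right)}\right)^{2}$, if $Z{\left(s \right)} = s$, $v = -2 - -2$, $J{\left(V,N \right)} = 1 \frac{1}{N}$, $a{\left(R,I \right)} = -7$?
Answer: $\frac{144}{289} \approx 0.49827$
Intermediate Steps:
$J{\left(V,N \right)} = \frac{1}{N}$
$v = 0$ ($v = -2 + 2 = 0$)
$f = - \frac{12}{17}$ ($f = \frac{1}{\left(-1\right) 2} - \frac{7}{34} = \left(-1\right) \frac{1}{2} - \frac{7}{34} = - \frac{1}{2} - \frac{7}{34} = - \frac{12}{17} \approx -0.70588$)
$\left(f + Z{\left(v \right)}\right)^{2} = \left(- \frac{12}{17} + 0\right)^{2} = \left(- \frac{12}{17}\right)^{2} = \frac{144}{289}$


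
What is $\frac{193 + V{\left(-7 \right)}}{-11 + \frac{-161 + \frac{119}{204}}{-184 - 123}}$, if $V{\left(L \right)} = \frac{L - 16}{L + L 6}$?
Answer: $- \frac{34924320}{1891351} \approx -18.465$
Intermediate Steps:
$V{\left(L \right)} = \frac{-16 + L}{7 L}$ ($V{\left(L \right)} = \frac{-16 + L}{L + 6 L} = \frac{-16 + L}{7 L}$)
$\frac{193 + V{\left(-7 \right)}}{-11 + \frac{-161 + \frac{119}{204}}{-184 - 123}} = \frac{193 + \frac{-16 - 7}{7 \left(-7\right)}}{-11 + \frac{-161 + \frac{119}{204}}{-184 - 123}} = \frac{193 + \frac{1}{7} \left(- \frac{1}{7}\right) \left(-23\right)}{-11 + \frac{-161 + 119 \cdot \frac{1}{204}}{-307}} = \frac{193 + \frac{23}{49}}{-11 + \left(-161 + \frac{7}{12}\right) \left(- \frac{1}{307}\right)} = \frac{9480}{49 \left(-11 - - \frac{1925}{3684}\right)} = \frac{9480}{49 \left(-11 + \frac{1925}{3684}\right)} = \frac{9480}{49 \left(- \frac{38599}{3684}\right)} = \frac{9480}{49} \left(- \frac{3684}{38599}\right) = - \frac{34924320}{1891351}$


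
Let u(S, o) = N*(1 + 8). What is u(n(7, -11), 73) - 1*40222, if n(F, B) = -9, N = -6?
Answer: -40276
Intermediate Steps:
u(S, o) = -54 (u(S, o) = -6*(1 + 8) = -6*9 = -54)
u(n(7, -11), 73) - 1*40222 = -54 - 1*40222 = -54 - 40222 = -40276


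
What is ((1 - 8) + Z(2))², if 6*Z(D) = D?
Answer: 400/9 ≈ 44.444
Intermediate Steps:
Z(D) = D/6
((1 - 8) + Z(2))² = ((1 - 8) + (⅙)*2)² = (-7 + ⅓)² = (-20/3)² = 400/9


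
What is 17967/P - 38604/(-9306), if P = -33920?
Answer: 3591971/992640 ≈ 3.6186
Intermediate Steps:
17967/P - 38604/(-9306) = 17967/(-33920) - 38604/(-9306) = 17967*(-1/33920) - 38604*(-1/9306) = -339/640 + 6434/1551 = 3591971/992640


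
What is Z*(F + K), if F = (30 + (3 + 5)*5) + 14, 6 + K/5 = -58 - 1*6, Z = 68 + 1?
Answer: -18354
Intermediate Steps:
Z = 69
K = -350 (K = -30 + 5*(-58 - 1*6) = -30 + 5*(-58 - 6) = -30 + 5*(-64) = -30 - 320 = -350)
F = 84 (F = (30 + 8*5) + 14 = (30 + 40) + 14 = 70 + 14 = 84)
Z*(F + K) = 69*(84 - 350) = 69*(-266) = -18354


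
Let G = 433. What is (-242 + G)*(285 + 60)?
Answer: 65895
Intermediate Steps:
(-242 + G)*(285 + 60) = (-242 + 433)*(285 + 60) = 191*345 = 65895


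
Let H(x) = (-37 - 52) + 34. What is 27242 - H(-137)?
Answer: 27297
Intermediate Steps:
H(x) = -55 (H(x) = -89 + 34 = -55)
27242 - H(-137) = 27242 - 1*(-55) = 27242 + 55 = 27297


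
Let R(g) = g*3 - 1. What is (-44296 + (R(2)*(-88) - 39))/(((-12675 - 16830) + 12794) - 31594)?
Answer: 8955/9661 ≈ 0.92692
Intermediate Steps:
R(g) = -1 + 3*g (R(g) = 3*g - 1 = -1 + 3*g)
(-44296 + (R(2)*(-88) - 39))/(((-12675 - 16830) + 12794) - 31594) = (-44296 + ((-1 + 3*2)*(-88) - 39))/(((-12675 - 16830) + 12794) - 31594) = (-44296 + ((-1 + 6)*(-88) - 39))/((-29505 + 12794) - 31594) = (-44296 + (5*(-88) - 39))/(-16711 - 31594) = (-44296 + (-440 - 39))/(-48305) = (-44296 - 479)*(-1/48305) = -44775*(-1/48305) = 8955/9661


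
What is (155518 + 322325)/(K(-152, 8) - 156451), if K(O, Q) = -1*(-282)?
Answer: -477843/156169 ≈ -3.0598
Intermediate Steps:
K(O, Q) = 282
(155518 + 322325)/(K(-152, 8) - 156451) = (155518 + 322325)/(282 - 156451) = 477843/(-156169) = 477843*(-1/156169) = -477843/156169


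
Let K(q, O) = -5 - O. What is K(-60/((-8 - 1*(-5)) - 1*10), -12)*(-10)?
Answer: -70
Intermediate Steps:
K(-60/((-8 - 1*(-5)) - 1*10), -12)*(-10) = (-5 - 1*(-12))*(-10) = (-5 + 12)*(-10) = 7*(-10) = -70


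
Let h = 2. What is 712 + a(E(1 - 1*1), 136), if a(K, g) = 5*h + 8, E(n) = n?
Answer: 730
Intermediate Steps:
a(K, g) = 18 (a(K, g) = 5*2 + 8 = 10 + 8 = 18)
712 + a(E(1 - 1*1), 136) = 712 + 18 = 730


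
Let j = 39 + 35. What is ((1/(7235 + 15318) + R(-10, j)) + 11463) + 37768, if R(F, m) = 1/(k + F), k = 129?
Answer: 132126525089/2683807 ≈ 49231.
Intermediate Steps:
j = 74
R(F, m) = 1/(129 + F)
((1/(7235 + 15318) + R(-10, j)) + 11463) + 37768 = ((1/(7235 + 15318) + 1/(129 - 10)) + 11463) + 37768 = ((1/22553 + 1/119) + 11463) + 37768 = (22672/2683807 + 11463) + 37768 = 30764502313/2683807 + 37768 = 132126525089/2683807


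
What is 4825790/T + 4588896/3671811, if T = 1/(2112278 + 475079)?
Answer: 1175548324669955134/94149 ≈ 1.2486e+13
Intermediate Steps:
T = 1/2587357 ≈ 3.8649e-7
4825790/T + 4588896/3671811 = 4825790/(1/2587357) + 4588896/3671811 = 4825790*2587357 + 4588896*(1/3671811) = 12486041537030 + 117664/94149 = 1175548324669955134/94149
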